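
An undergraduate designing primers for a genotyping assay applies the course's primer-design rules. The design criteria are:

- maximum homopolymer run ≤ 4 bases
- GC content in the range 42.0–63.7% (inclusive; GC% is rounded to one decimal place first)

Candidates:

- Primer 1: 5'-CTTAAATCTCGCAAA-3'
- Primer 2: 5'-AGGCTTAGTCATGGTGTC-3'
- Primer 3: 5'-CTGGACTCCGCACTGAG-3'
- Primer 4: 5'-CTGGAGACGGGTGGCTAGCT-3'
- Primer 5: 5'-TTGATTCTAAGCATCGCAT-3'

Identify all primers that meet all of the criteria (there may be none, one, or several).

Primer 2 only.

Primer 1 (15 nt, A=6 T=4 G=1 C=4): longest run = 3 ✓; GC 5/15 = 33.3%, outside 42.0–63.7% ✗ — fails.
Primer 2 (18 nt, A=3 T=6 G=6 C=3): longest run = 2 ✓; GC 9/18 = 50.0% ✓ — passes.
Primer 3 (17 nt, A=3 T=3 G=5 C=6): longest run = 2 ✓; GC 11/17 = 64.7%, outside 42.0–63.7% ✗ — fails.
Primer 4 (20 nt, A=3 T=4 G=9 C=4): longest run = 3 ✓; GC 13/20 = 65.0%, outside 42.0–63.7% ✗ — fails.
Primer 5 (19 nt, A=5 T=7 G=3 C=4): longest run = 2 ✓; GC 7/19 = 36.8%, outside 42.0–63.7% ✗ — fails.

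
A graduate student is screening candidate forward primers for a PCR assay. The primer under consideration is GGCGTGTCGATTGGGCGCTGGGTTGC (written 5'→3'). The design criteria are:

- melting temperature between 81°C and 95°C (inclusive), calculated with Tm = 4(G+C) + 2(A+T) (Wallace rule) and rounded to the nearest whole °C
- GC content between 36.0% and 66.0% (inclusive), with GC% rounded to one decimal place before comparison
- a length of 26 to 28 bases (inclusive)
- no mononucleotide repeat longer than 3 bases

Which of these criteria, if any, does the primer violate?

Fails: GC content.

Base counts: A=1, T=7, G=13, C=5 (length 26).
Tm: Tm = 2·8 + 4·18 = 88°C ✓
GC content: GC 18/26 = 69.2%, outside 36.0–66.0% ✗
length: length 26 ✓
homopolymer run: longest run = 3 ✓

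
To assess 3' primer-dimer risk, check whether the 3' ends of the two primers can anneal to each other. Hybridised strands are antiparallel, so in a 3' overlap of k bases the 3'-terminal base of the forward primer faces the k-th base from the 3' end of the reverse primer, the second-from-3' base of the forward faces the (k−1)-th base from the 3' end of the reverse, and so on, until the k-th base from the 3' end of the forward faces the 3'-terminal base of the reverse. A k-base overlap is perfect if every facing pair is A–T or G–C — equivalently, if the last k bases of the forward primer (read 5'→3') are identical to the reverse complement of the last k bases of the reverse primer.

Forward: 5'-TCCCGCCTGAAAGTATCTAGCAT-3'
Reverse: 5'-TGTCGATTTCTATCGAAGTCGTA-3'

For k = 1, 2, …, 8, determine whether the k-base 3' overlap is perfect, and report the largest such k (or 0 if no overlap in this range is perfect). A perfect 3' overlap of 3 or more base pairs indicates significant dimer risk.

Longest perfect overlap: 1 complementary base pair; below the dimer-risk threshold (threshold 3).

Last 8 bases (5'→3') — forward …TCTAGCAT, reverse …AAGTCGTA.
Reverse complement of the reverse primer's last 8 bases: TACGACTT; its first k bases are the reverse complement of the reverse primer's last k bases, so a perfect k-base overlap needs the forward primer's last k bases to equal them.
Comparing (forward last k vs required): k=1: T vs T ✓; k=2: AT vs TA ✗; k=3: CAT vs TAC ✗; k=4: GCAT vs TACG ✗; k=5: AGCAT vs TACGA ✗; k=6: TAGCAT vs TACGAC ✗; k=7: CTAGCAT vs TACGACT ✗; k=8: TCTAGCAT vs TACGACTT ✗.
Only k = 1 is perfect, so the longest perfect 3' overlap is 1.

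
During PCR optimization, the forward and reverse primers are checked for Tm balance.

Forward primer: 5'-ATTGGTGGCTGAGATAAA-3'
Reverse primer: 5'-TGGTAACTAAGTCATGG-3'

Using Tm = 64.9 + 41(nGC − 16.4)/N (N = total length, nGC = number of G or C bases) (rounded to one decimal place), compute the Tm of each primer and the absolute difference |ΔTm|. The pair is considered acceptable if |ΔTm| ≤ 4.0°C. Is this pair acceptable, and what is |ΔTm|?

Forward: G+C = 7, N = 18 → Tm = 64.9 + 41·(7 − 16.4)/18 = 43.5°C.
Reverse: G+C = 7, N = 17 → Tm = 64.9 + 41·(7 − 16.4)/17 = 42.2°C.
|ΔTm| = |43.5 − 42.2| = 1.3°C, ≤ 4.0°C.

|ΔTm| = 1.3°C; the pair is acceptable.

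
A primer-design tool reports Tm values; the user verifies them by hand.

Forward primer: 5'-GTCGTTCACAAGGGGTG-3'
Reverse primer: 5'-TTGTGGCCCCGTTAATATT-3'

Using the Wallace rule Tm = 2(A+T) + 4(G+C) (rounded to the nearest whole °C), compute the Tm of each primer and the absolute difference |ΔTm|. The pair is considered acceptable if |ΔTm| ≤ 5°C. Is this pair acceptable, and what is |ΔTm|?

Forward: A=3 T=4 G=7 C=3 → Tm = 2·7 + 4·10 = 54°C.
Reverse: A=3 T=8 G=4 C=4 → Tm = 2·11 + 4·8 = 54°C.
|ΔTm| = |54 − 54| = 0°C, ≤ 5°C.

|ΔTm| = 0°C; the pair is acceptable.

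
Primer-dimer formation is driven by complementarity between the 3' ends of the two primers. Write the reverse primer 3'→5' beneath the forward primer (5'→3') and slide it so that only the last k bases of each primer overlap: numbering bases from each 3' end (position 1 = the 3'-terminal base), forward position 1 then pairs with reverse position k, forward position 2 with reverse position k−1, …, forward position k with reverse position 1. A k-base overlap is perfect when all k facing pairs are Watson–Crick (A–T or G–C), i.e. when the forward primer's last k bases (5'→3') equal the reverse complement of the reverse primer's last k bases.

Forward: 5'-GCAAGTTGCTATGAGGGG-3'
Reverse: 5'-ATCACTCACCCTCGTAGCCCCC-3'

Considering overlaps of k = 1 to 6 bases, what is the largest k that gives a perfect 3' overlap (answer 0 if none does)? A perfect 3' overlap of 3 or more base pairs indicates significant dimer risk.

Last 6 bases (5'→3') — forward …GAGGGG, reverse …GCCCCC.
Reverse complement of the reverse primer's last 6 bases: GGGGGC; its first k bases are the reverse complement of the reverse primer's last k bases, so a perfect k-base overlap needs the forward primer's last k bases to equal them.
Comparing (forward last k vs required): k=1: G vs G ✓; k=2: GG vs GG ✓; k=3: GGG vs GGG ✓; k=4: GGGG vs GGGG ✓; k=5: AGGGG vs GGGGG ✗; k=6: GAGGGG vs GGGGGC ✗.
Perfect overlaps at k = 1, 2, 3, 4; the largest is 4.

Longest perfect overlap: 4 complementary base pairs; significant dimer risk (threshold 3).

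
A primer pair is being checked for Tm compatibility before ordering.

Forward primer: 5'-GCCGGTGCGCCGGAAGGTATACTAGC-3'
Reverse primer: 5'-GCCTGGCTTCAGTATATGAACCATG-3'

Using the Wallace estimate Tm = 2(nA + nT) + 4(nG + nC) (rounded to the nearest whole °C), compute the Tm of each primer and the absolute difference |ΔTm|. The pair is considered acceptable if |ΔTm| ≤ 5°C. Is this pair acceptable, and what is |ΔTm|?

|ΔTm| = 12°C; the pair is not acceptable.

Forward: A=5 T=4 G=10 C=7 → Tm = 2·9 + 4·17 = 86°C.
Reverse: A=6 T=7 G=6 C=6 → Tm = 2·13 + 4·12 = 74°C.
|ΔTm| = |86 − 74| = 12°C, > 5°C.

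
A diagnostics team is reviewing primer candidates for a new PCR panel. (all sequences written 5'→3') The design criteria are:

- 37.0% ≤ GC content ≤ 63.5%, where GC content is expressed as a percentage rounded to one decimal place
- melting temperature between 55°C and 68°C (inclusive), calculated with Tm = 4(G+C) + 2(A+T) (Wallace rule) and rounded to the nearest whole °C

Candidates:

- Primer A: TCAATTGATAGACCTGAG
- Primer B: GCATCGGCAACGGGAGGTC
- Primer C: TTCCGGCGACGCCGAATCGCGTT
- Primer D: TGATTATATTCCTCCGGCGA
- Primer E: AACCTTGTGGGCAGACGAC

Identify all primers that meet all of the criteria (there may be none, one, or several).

Primer A (18 nt, A=6 T=5 G=4 C=3): GC 7/18 = 38.9% ✓; Tm = 2·11 + 4·7 = 50°C, outside 55–68°C ✗ — fails.
Primer B (19 nt, A=4 T=2 G=8 C=5): GC 13/19 = 68.4%, outside 37.0–63.5% ✗; Tm = 2·6 + 4·13 = 64°C ✓ — fails.
Primer C (23 nt, A=3 T=5 G=7 C=8): GC 15/23 = 65.2%, outside 37.0–63.5% ✗; Tm = 2·8 + 4·15 = 76°C, outside 55–68°C ✗ — fails.
Primer D (20 nt, A=4 T=7 G=4 C=5): GC 9/20 = 45.0% ✓; Tm = 2·11 + 4·9 = 58°C ✓ — passes.
Primer E (19 nt, A=5 T=3 G=6 C=5): GC 11/19 = 57.9% ✓; Tm = 2·8 + 4·11 = 60°C ✓ — passes.

Primer D and Primer E.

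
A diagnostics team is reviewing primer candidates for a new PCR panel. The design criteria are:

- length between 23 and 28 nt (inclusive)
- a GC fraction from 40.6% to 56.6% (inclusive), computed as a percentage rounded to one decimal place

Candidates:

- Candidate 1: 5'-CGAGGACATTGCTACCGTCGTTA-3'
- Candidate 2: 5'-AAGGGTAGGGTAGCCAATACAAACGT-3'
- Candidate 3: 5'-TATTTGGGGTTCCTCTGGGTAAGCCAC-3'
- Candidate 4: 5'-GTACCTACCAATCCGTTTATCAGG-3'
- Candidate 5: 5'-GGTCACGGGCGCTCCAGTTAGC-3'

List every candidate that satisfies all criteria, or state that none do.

Candidate 1, Candidate 2, Candidate 3 and Candidate 4.

Candidate 1 (23 nt, A=5 T=6 G=6 C=6): length 23 ✓; GC 12/23 = 52.2% ✓ — passes.
Candidate 2 (26 nt, A=10 T=4 G=8 C=4): length 26 ✓; GC 12/26 = 46.2% ✓ — passes.
Candidate 3 (27 nt, A=4 T=9 G=8 C=6): length 27 ✓; GC 14/27 = 51.9% ✓ — passes.
Candidate 4 (24 nt, A=6 T=7 G=4 C=7): length 24 ✓; GC 11/24 = 45.8% ✓ — passes.
Candidate 5 (22 nt, A=3 T=4 G=8 C=7): length 22, outside 23–28 ✗; GC 15/22 = 68.2%, outside 40.6–56.6% ✗ — fails.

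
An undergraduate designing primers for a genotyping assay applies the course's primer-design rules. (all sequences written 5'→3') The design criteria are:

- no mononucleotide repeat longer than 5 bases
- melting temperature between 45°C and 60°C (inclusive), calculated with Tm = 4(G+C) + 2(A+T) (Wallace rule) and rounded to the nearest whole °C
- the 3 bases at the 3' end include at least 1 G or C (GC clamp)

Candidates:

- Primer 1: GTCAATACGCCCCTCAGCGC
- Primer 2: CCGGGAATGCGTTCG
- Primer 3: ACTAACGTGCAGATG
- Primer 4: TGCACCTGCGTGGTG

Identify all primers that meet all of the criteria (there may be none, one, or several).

Primer 2 and Primer 4.

Primer 1 (20 nt, A=4 T=3 G=4 C=9): longest run = 4 ✓; Tm = 2·7 + 4·13 = 66°C, outside 45–60°C ✗; 3' end CGC has 3 G/C ✓ — fails.
Primer 2 (15 nt, A=2 T=3 G=6 C=4): longest run = 3 ✓; Tm = 2·5 + 4·10 = 50°C ✓; 3' end TCG has 2 G/C ✓ — passes.
Primer 3 (15 nt, A=5 T=3 G=4 C=3): longest run = 2 ✓; Tm = 2·8 + 4·7 = 44°C, outside 45–60°C ✗; 3' end ATG has 1 G/C ✓ — fails.
Primer 4 (15 nt, A=1 T=4 G=6 C=4): longest run = 2 ✓; Tm = 2·5 + 4·10 = 50°C ✓; 3' end GTG has 2 G/C ✓ — passes.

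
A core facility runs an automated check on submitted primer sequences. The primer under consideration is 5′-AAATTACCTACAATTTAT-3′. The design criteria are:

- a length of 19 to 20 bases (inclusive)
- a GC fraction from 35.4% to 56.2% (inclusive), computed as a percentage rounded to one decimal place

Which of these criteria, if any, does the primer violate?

Base counts: A=8, T=7, G=0, C=3 (length 18).
length: length 18, outside 19–20 ✗
GC content: GC 3/18 = 16.7%, outside 35.4–56.2% ✗

Fails: length, GC content.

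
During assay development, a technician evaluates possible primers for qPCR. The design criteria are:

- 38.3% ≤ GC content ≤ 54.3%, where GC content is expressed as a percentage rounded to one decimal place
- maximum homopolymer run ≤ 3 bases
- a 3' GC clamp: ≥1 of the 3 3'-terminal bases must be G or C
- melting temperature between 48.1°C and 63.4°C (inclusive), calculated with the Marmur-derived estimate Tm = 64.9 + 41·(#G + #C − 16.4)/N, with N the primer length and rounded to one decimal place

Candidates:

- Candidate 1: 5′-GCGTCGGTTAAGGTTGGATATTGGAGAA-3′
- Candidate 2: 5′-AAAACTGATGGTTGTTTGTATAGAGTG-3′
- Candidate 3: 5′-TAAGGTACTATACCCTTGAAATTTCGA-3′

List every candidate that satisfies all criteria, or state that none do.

Candidate 1 (28 nt, A=7 T=8 G=11 C=2): GC 13/28 = 46.4% ✓; longest run = 2 ✓; 3' end GAA has 1 G/C ✓; Tm = 64.9 + 41·(13 − 16.4)/28 = 59.9°C ✓ — passes.
Candidate 2 (27 nt, A=8 T=10 G=8 C=1): GC 9/27 = 33.3%, outside 38.3–54.3% ✗; longest run = 4, exceeds 3 ✗; 3' end GTG has 2 G/C ✓; Tm = 64.9 + 41·(9 − 16.4)/27 = 53.7°C ✓ — fails.
Candidate 3 (27 nt, A=9 T=9 G=4 C=5): GC 9/27 = 33.3%, outside 38.3–54.3% ✗; longest run = 3 ✓; 3' end CGA has 2 G/C ✓; Tm = 64.9 + 41·(9 − 16.4)/27 = 53.7°C ✓ — fails.

Candidate 1 only.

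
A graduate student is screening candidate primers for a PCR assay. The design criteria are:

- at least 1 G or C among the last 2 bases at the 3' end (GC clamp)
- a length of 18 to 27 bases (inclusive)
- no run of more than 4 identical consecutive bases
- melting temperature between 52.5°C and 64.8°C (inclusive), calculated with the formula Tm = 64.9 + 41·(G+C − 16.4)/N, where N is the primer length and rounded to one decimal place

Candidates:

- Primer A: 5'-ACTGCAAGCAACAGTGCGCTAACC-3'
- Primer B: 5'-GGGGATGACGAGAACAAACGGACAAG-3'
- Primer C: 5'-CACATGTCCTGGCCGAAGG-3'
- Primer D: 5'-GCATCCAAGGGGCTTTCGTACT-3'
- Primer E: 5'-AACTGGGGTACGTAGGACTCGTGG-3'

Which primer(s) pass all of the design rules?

Primer A, Primer B, Primer C, Primer D and Primer E.

Primer A (24 nt, A=8 T=3 G=5 C=8): 3' end CC has 2 G/C ✓; length 24 ✓; longest run = 2 ✓; Tm = 64.9 + 41·(13 − 16.4)/24 = 59.1°C ✓ — passes.
Primer B (26 nt, A=11 T=1 G=10 C=4): 3' end AG has 1 G/C ✓; length 26 ✓; longest run = 4 ✓; Tm = 64.9 + 41·(14 − 16.4)/26 = 61.1°C ✓ — passes.
Primer C (19 nt, A=4 T=3 G=6 C=6): 3' end GG has 2 G/C ✓; length 19 ✓; longest run = 2 ✓; Tm = 64.9 + 41·(12 − 16.4)/19 = 55.4°C ✓ — passes.
Primer D (22 nt, A=4 T=6 G=6 C=6): 3' end CT has 1 G/C ✓; length 22 ✓; longest run = 4 ✓; Tm = 64.9 + 41·(12 − 16.4)/22 = 56.7°C ✓ — passes.
Primer E (24 nt, A=5 T=5 G=10 C=4): 3' end GG has 2 G/C ✓; length 24 ✓; longest run = 4 ✓; Tm = 64.9 + 41·(14 − 16.4)/24 = 60.8°C ✓ — passes.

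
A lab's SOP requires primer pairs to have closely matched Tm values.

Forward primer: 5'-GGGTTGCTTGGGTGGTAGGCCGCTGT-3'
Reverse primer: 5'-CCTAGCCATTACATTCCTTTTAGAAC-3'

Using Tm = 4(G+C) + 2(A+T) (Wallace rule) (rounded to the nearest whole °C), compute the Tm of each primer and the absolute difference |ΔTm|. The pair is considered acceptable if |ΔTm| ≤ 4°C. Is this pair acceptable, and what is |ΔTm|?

Forward: A=1 T=8 G=13 C=4 → Tm = 2·9 + 4·17 = 86°C.
Reverse: A=7 T=9 G=2 C=8 → Tm = 2·16 + 4·10 = 72°C.
|ΔTm| = |86 − 72| = 14°C, > 4°C.

|ΔTm| = 14°C; the pair is not acceptable.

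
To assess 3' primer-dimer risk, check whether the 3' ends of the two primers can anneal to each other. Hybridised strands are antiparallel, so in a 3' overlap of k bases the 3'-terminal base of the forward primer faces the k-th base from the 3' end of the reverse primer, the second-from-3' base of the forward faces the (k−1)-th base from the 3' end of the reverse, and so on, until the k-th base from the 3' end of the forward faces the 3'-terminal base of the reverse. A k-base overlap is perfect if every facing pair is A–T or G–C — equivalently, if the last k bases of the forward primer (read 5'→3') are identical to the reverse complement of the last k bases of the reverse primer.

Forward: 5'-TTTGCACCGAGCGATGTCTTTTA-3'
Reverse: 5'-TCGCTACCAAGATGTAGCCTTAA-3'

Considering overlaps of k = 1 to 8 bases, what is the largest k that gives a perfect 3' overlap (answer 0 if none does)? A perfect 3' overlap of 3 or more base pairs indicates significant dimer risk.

Longest perfect overlap: 3 complementary base pairs; significant dimer risk (threshold 3).

Last 8 bases (5'→3') — forward …GTCTTTTA, reverse …AGCCTTAA.
Reverse complement of the reverse primer's last 8 bases: TTAAGGCT; its first k bases are the reverse complement of the reverse primer's last k bases, so a perfect k-base overlap needs the forward primer's last k bases to equal them.
Comparing (forward last k vs required): k=1: A vs T ✗; k=2: TA vs TT ✗; k=3: TTA vs TTA ✓; k=4: TTTA vs TTAA ✗; k=5: TTTTA vs TTAAG ✗; k=6: CTTTTA vs TTAAGG ✗; k=7: TCTTTTA vs TTAAGGC ✗; k=8: GTCTTTTA vs TTAAGGCT ✗.
Only k = 3 is perfect, so the longest perfect 3' overlap is 3.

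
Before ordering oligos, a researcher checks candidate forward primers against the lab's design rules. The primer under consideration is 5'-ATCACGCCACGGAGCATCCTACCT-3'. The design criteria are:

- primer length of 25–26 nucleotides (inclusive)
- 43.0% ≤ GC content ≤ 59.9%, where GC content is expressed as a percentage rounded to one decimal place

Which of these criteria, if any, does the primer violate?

Base counts: A=6, T=4, G=4, C=10 (length 24).
length: length 24, outside 25–26 ✗
GC content: GC 14/24 = 58.3% ✓

Fails: length.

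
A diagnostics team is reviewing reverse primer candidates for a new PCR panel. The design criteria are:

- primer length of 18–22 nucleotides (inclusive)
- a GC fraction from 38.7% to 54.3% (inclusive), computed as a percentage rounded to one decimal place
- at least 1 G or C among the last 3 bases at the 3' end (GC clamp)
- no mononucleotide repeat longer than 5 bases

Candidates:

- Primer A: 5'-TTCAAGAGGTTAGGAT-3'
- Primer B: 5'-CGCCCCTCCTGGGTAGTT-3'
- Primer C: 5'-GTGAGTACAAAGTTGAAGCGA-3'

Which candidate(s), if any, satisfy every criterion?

Primer C only.

Primer A (16 nt, A=5 T=5 G=5 C=1): length 16, outside 18–22 ✗; GC 6/16 = 37.5%, outside 38.7–54.3% ✗; 3' end GAT has 1 G/C ✓; longest run = 2 ✓ — fails.
Primer B (18 nt, A=1 T=5 G=5 C=7): length 18 ✓; GC 12/18 = 66.7%, outside 38.7–54.3% ✗; 3' end GTT has 1 G/C ✓; longest run = 4 ✓ — fails.
Primer C (21 nt, A=8 T=4 G=7 C=2): length 21 ✓; GC 9/21 = 42.9% ✓; 3' end CGA has 2 G/C ✓; longest run = 3 ✓ — passes.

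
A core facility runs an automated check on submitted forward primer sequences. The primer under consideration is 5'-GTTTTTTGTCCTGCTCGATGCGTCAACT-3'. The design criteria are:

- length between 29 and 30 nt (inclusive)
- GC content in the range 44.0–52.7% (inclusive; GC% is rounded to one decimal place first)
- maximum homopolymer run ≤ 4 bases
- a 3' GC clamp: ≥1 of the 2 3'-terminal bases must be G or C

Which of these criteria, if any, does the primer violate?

Fails: length, homopolymer run.

Base counts: A=3, T=12, G=6, C=7 (length 28).
length: length 28, outside 29–30 ✗
GC content: GC 13/28 = 46.4% ✓
homopolymer run: longest run = 6, exceeds 4 ✗
GC clamp: 3' end CT has 1 G/C ✓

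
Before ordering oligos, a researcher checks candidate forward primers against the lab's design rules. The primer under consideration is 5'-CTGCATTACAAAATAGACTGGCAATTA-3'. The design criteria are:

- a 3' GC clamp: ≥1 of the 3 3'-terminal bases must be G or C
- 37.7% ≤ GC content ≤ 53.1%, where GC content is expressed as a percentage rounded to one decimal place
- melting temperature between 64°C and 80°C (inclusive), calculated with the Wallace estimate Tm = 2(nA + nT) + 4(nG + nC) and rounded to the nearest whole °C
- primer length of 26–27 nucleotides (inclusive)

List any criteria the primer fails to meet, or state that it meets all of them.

Fails: GC clamp, GC content.

Base counts: A=11, T=7, G=4, C=5 (length 27).
GC clamp: 3' end TTA has 0 G/C, need ≥1 ✗
GC content: GC 9/27 = 33.3%, outside 37.7–53.1% ✗
Tm: Tm = 2·18 + 4·9 = 72°C ✓
length: length 27 ✓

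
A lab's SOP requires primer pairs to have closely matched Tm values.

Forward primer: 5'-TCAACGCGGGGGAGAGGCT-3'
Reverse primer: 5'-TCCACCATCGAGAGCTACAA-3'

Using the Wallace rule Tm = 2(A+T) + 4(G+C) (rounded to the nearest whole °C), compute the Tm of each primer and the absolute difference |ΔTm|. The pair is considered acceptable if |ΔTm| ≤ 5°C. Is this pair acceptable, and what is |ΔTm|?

|ΔTm| = 4°C; the pair is acceptable.

Forward: A=4 T=2 G=9 C=4 → Tm = 2·6 + 4·13 = 64°C.
Reverse: A=7 T=3 G=3 C=7 → Tm = 2·10 + 4·10 = 60°C.
|ΔTm| = |64 − 60| = 4°C, ≤ 5°C.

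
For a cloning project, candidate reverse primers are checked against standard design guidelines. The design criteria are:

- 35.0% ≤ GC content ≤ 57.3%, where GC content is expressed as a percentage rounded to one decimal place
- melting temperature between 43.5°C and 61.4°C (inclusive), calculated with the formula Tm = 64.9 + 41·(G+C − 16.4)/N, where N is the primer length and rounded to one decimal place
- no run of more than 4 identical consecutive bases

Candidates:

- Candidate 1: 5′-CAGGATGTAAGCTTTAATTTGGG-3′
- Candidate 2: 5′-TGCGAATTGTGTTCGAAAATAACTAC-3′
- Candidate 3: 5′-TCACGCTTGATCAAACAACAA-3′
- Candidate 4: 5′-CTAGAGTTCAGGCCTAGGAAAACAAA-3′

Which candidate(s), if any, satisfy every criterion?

Candidate 1, Candidate 3 and Candidate 4.

Candidate 1 (23 nt, A=6 T=8 G=7 C=2): GC 9/23 = 39.1% ✓; Tm = 64.9 + 41·(9 − 16.4)/23 = 51.7°C ✓; longest run = 3 ✓ — passes.
Candidate 2 (26 nt, A=9 T=8 G=5 C=4): GC 9/26 = 34.6%, outside 35.0–57.3% ✗; Tm = 64.9 + 41·(9 − 16.4)/26 = 53.2°C ✓; longest run = 4 ✓ — fails.
Candidate 3 (21 nt, A=9 T=4 G=2 C=6): GC 8/21 = 38.1% ✓; Tm = 64.9 + 41·(8 − 16.4)/21 = 48.5°C ✓; longest run = 3 ✓ — passes.
Candidate 4 (26 nt, A=11 T=4 G=6 C=5): GC 11/26 = 42.3% ✓; Tm = 64.9 + 41·(11 − 16.4)/26 = 56.4°C ✓; longest run = 4 ✓ — passes.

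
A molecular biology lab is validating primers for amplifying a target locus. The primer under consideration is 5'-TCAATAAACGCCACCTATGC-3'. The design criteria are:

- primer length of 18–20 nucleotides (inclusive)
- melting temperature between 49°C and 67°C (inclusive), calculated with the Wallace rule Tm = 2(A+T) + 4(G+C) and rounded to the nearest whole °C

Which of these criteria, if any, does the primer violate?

Meets all criteria.

Base counts: A=7, T=4, G=2, C=7 (length 20).
length: length 20 ✓
Tm: Tm = 2·11 + 4·9 = 58°C ✓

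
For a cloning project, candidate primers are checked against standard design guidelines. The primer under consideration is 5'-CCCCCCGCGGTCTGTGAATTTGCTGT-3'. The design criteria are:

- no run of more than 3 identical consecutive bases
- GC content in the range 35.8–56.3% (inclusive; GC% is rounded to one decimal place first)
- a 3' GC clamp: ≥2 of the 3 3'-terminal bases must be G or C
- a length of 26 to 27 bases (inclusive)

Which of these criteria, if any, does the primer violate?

Fails: homopolymer run, GC content, GC clamp.

Base counts: A=2, T=8, G=7, C=9 (length 26).
homopolymer run: longest run = 6, exceeds 3 ✗
GC content: GC 16/26 = 61.5%, outside 35.8–56.3% ✗
GC clamp: 3' end TGT has 1 G/C, need ≥2 ✗
length: length 26 ✓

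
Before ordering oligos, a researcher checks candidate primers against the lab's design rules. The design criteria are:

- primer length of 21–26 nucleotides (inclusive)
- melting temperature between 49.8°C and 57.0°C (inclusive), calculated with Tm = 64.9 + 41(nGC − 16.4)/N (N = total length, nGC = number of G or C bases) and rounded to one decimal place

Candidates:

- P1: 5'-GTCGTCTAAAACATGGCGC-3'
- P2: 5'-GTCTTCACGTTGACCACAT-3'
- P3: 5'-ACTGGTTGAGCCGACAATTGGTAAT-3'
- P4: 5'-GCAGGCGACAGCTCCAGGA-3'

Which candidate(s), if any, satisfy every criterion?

P3 only.

P1 (19 nt, A=5 T=4 G=5 C=5): length 19, outside 21–26 ✗; Tm = 64.9 + 41·(10 − 16.4)/19 = 51.1°C ✓ — fails.
P2 (19 nt, A=4 T=6 G=3 C=6): length 19, outside 21–26 ✗; Tm = 64.9 + 41·(9 − 16.4)/19 = 48.9°C, outside 49.8–57.0°C ✗ — fails.
P3 (25 nt, A=7 T=7 G=7 C=4): length 25 ✓; Tm = 64.9 + 41·(11 − 16.4)/25 = 56.0°C ✓ — passes.
P4 (19 nt, A=5 T=1 G=7 C=6): length 19, outside 21–26 ✗; Tm = 64.9 + 41·(13 − 16.4)/19 = 57.6°C, outside 49.8–57.0°C ✗ — fails.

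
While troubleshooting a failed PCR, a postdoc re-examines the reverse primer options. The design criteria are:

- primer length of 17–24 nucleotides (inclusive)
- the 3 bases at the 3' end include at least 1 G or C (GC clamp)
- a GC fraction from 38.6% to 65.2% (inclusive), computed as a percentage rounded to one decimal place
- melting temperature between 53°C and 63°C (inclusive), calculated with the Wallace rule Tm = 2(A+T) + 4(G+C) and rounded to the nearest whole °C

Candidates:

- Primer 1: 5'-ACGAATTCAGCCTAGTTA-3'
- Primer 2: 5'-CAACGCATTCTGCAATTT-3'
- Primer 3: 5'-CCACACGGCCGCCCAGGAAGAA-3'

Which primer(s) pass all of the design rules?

Primer 1 (18 nt, A=6 T=5 G=3 C=4): length 18 ✓; 3' end TTA has 0 G/C, need ≥1 ✗; GC 7/18 = 38.9% ✓; Tm = 2·11 + 4·7 = 50°C, outside 53–63°C ✗ — fails.
Primer 2 (18 nt, A=5 T=6 G=2 C=5): length 18 ✓; 3' end TTT has 0 G/C, need ≥1 ✗; GC 7/18 = 38.9% ✓; Tm = 2·11 + 4·7 = 50°C, outside 53–63°C ✗ — fails.
Primer 3 (22 nt, A=7 T=0 G=6 C=9): length 22 ✓; 3' end GAA has 1 G/C ✓; GC 15/22 = 68.2%, outside 38.6–65.2% ✗; Tm = 2·7 + 4·15 = 74°C, outside 53–63°C ✗ — fails.

None of the candidates satisfy all criteria.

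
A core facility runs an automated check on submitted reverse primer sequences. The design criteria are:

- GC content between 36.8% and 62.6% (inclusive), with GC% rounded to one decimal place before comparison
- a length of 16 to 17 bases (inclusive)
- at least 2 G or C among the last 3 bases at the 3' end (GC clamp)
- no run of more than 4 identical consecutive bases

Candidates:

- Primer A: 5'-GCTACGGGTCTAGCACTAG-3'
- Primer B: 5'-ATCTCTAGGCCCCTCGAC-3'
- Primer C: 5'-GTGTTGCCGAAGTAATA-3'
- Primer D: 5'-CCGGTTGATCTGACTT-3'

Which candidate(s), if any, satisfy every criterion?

None of the candidates satisfy all criteria.

Primer A (19 nt, A=4 T=4 G=6 C=5): GC 11/19 = 57.9% ✓; length 19, outside 16–17 ✗; 3' end TAG has 1 G/C, need ≥2 ✗; longest run = 3 ✓ — fails.
Primer B (18 nt, A=3 T=4 G=3 C=8): GC 11/18 = 61.1% ✓; length 18, outside 16–17 ✗; 3' end GAC has 2 G/C ✓; longest run = 4 ✓ — fails.
Primer C (17 nt, A=5 T=5 G=5 C=2): GC 7/17 = 41.2% ✓; length 17 ✓; 3' end ATA has 0 G/C, need ≥2 ✗; longest run = 2 ✓ — fails.
Primer D (16 nt, A=2 T=6 G=4 C=4): GC 8/16 = 50.0% ✓; length 16 ✓; 3' end CTT has 1 G/C, need ≥2 ✗; longest run = 2 ✓ — fails.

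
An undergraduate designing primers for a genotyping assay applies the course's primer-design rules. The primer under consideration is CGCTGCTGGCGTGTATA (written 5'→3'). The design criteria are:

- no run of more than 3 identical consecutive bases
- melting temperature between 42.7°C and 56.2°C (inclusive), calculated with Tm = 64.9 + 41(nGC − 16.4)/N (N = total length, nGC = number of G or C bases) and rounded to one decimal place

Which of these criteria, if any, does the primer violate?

Base counts: A=2, T=5, G=6, C=4 (length 17).
homopolymer run: longest run = 2 ✓
Tm: Tm = 64.9 + 41·(10 − 16.4)/17 = 49.5°C ✓

Meets all criteria.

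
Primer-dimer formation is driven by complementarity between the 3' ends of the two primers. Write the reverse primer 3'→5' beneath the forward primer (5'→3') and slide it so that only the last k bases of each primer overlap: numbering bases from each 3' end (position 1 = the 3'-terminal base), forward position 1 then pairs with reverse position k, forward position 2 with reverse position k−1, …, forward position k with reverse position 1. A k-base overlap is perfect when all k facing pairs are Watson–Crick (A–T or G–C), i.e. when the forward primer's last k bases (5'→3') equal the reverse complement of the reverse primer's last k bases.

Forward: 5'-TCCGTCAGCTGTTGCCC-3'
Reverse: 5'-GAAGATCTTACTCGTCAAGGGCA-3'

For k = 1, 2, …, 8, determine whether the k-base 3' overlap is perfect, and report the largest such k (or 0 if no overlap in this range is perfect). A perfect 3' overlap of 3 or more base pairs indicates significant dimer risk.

Longest perfect overlap: 5 complementary base pairs; significant dimer risk (threshold 3).

Last 8 bases (5'→3') — forward …TGTTGCCC, reverse …CAAGGGCA.
Reverse complement of the reverse primer's last 8 bases: TGCCCTTG; its first k bases are the reverse complement of the reverse primer's last k bases, so a perfect k-base overlap needs the forward primer's last k bases to equal them.
Comparing (forward last k vs required): k=1: C vs T ✗; k=2: CC vs TG ✗; k=3: CCC vs TGC ✗; k=4: GCCC vs TGCC ✗; k=5: TGCCC vs TGCCC ✓; k=6: TTGCCC vs TGCCCT ✗; k=7: GTTGCCC vs TGCCCTT ✗; k=8: TGTTGCCC vs TGCCCTTG ✗.
Only k = 5 is perfect, so the longest perfect 3' overlap is 5.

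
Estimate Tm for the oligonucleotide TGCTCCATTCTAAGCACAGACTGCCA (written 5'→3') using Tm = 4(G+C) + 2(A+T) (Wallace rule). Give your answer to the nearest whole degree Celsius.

Base counts: A=7, T=6, G=4, C=9 (length 26).
Tm = 2·(7+6) + 4·(4+9) = 2·13 + 4·13 = 26 + 52 = 78°C.

78°C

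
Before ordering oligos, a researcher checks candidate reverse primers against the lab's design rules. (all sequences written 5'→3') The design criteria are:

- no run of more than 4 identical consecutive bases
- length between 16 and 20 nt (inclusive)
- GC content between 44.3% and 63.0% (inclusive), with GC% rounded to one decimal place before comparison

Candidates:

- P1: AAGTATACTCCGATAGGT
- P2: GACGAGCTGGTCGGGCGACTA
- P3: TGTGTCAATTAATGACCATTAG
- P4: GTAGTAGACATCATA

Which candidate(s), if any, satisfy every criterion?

P1 (18 nt, A=6 T=5 G=4 C=3): longest run = 2 ✓; length 18 ✓; GC 7/18 = 38.9%, outside 44.3–63.0% ✗ — fails.
P2 (21 nt, A=4 T=3 G=9 C=5): longest run = 3 ✓; length 21, outside 16–20 ✗; GC 14/21 = 66.7%, outside 44.3–63.0% ✗ — fails.
P3 (22 nt, A=7 T=8 G=4 C=3): longest run = 2 ✓; length 22, outside 16–20 ✗; GC 7/22 = 31.8%, outside 44.3–63.0% ✗ — fails.
P4 (15 nt, A=6 T=4 G=3 C=2): longest run = 1 ✓; length 15, outside 16–20 ✗; GC 5/15 = 33.3%, outside 44.3–63.0% ✗ — fails.

None of the candidates satisfy all criteria.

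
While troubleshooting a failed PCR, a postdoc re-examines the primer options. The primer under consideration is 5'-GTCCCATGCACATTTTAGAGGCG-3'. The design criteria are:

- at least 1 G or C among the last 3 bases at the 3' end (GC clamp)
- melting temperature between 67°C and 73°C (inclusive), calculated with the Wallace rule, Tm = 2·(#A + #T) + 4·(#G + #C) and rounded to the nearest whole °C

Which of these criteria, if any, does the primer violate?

Meets all criteria.

Base counts: A=5, T=6, G=6, C=6 (length 23).
GC clamp: 3' end GCG has 3 G/C ✓
Tm: Tm = 2·11 + 4·12 = 70°C ✓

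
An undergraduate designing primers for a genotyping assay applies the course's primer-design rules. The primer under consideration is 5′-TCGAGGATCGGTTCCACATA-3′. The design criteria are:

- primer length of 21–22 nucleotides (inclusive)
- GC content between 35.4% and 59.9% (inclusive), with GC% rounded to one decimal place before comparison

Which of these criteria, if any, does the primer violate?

Base counts: A=5, T=5, G=5, C=5 (length 20).
length: length 20, outside 21–22 ✗
GC content: GC 10/20 = 50.0% ✓

Fails: length.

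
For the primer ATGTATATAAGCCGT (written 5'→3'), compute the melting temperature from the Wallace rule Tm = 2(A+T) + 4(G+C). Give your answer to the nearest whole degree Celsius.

40°C

Base counts: A=5, T=5, G=3, C=2 (length 15).
Tm = 2·(5+5) + 4·(3+2) = 2·10 + 4·5 = 20 + 20 = 40°C.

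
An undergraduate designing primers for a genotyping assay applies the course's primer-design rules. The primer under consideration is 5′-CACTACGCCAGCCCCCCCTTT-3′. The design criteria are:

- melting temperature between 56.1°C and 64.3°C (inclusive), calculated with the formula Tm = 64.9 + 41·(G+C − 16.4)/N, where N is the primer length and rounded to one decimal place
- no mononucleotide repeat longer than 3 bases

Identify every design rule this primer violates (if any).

Fails: homopolymer run.

Base counts: A=3, T=4, G=2, C=12 (length 21).
Tm: Tm = 64.9 + 41·(14 − 16.4)/21 = 60.2°C ✓
homopolymer run: longest run = 7, exceeds 3 ✗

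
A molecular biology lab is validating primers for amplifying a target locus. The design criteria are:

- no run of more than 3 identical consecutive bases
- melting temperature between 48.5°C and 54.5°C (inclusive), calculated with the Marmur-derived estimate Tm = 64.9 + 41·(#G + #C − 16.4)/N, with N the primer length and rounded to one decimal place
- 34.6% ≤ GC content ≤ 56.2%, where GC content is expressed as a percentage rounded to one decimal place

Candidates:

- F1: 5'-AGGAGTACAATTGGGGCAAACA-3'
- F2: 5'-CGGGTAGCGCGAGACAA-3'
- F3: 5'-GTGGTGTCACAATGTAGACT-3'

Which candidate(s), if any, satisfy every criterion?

F3 only.

F1 (22 nt, A=9 T=3 G=7 C=3): longest run = 4, exceeds 3 ✗; Tm = 64.9 + 41·(10 − 16.4)/22 = 53.0°C ✓; GC 10/22 = 45.5% ✓ — fails.
F2 (17 nt, A=5 T=1 G=7 C=4): longest run = 3 ✓; Tm = 64.9 + 41·(11 − 16.4)/17 = 51.9°C ✓; GC 11/17 = 64.7%, outside 34.6–56.2% ✗ — fails.
F3 (20 nt, A=5 T=6 G=6 C=3): longest run = 2 ✓; Tm = 64.9 + 41·(9 − 16.4)/20 = 49.7°C ✓; GC 9/20 = 45.0% ✓ — passes.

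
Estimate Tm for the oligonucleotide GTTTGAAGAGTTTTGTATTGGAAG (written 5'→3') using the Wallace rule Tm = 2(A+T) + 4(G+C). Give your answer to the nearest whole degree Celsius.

Base counts: A=6, T=10, G=8, C=0 (length 24).
Tm = 2·(6+10) + 4·(8+0) = 2·16 + 4·8 = 32 + 32 = 64°C.

64°C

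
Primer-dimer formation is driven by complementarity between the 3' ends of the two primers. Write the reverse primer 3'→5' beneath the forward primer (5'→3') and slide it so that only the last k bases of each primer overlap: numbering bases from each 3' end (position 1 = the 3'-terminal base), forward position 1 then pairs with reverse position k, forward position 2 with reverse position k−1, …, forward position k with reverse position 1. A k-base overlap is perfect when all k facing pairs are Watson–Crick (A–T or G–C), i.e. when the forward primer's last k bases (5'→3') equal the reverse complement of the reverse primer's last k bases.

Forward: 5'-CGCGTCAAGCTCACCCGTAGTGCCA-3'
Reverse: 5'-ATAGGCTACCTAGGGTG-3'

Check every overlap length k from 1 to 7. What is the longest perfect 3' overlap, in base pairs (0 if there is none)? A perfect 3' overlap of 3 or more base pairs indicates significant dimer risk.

Last 7 bases (5'→3') — forward …AGTGCCA, reverse …TAGGGTG.
Reverse complement of the reverse primer's last 7 bases: CACCCTA; its first k bases are the reverse complement of the reverse primer's last k bases, so a perfect k-base overlap needs the forward primer's last k bases to equal them.
Comparing (forward last k vs required): k=1: A vs C ✗; k=2: CA vs CA ✓; k=3: CCA vs CAC ✗; k=4: GCCA vs CACC ✗; k=5: TGCCA vs CACCC ✗; k=6: GTGCCA vs CACCCT ✗; k=7: AGTGCCA vs CACCCTA ✗.
Only k = 2 is perfect, so the longest perfect 3' overlap is 2.

Longest perfect overlap: 2 complementary base pairs; below the dimer-risk threshold (threshold 3).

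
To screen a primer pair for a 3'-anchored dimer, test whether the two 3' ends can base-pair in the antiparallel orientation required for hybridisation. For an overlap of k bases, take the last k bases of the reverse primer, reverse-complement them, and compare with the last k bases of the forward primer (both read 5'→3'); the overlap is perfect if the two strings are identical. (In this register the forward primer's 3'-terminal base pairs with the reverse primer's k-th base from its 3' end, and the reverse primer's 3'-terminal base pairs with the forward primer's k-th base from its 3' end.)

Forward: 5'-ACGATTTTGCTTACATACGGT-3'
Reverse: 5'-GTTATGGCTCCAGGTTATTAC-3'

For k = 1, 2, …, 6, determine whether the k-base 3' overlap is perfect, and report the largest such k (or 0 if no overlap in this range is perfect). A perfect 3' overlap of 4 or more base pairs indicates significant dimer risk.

Last 6 bases (5'→3') — forward …TACGGT, reverse …TATTAC.
Reverse complement of the reverse primer's last 6 bases: GTAATA; its first k bases are the reverse complement of the reverse primer's last k bases, so a perfect k-base overlap needs the forward primer's last k bases to equal them.
Comparing (forward last k vs required): k=1: T vs G ✗; k=2: GT vs GT ✓; k=3: GGT vs GTA ✗; k=4: CGGT vs GTAA ✗; k=5: ACGGT vs GTAAT ✗; k=6: TACGGT vs GTAATA ✗.
Only k = 2 is perfect, so the longest perfect 3' overlap is 2.

Longest perfect overlap: 2 complementary base pairs; below the dimer-risk threshold (threshold 4).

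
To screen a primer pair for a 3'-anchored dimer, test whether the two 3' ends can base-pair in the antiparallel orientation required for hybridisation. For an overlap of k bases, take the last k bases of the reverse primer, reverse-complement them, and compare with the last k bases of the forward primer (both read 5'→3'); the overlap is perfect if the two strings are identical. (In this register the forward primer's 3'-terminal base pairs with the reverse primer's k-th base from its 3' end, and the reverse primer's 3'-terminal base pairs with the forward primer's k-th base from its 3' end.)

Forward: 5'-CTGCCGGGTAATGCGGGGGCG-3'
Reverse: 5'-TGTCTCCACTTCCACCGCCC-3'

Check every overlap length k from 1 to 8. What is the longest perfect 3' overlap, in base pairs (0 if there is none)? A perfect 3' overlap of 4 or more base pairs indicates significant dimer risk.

Last 8 bases (5'→3') — forward …CGGGGGCG, reverse …CACCGCCC.
Reverse complement of the reverse primer's last 8 bases: GGGCGGTG; its first k bases are the reverse complement of the reverse primer's last k bases, so a perfect k-base overlap needs the forward primer's last k bases to equal them.
Comparing (forward last k vs required): k=1: G vs G ✓; k=2: CG vs GG ✗; k=3: GCG vs GGG ✗; k=4: GGCG vs GGGC ✗; k=5: GGGCG vs GGGCG ✓; k=6: GGGGCG vs GGGCGG ✗; k=7: GGGGGCG vs GGGCGGT ✗; k=8: CGGGGGCG vs GGGCGGTG ✗.
Perfect overlaps at k = 1, 5; the largest is 5.

Longest perfect overlap: 5 complementary base pairs; significant dimer risk (threshold 4).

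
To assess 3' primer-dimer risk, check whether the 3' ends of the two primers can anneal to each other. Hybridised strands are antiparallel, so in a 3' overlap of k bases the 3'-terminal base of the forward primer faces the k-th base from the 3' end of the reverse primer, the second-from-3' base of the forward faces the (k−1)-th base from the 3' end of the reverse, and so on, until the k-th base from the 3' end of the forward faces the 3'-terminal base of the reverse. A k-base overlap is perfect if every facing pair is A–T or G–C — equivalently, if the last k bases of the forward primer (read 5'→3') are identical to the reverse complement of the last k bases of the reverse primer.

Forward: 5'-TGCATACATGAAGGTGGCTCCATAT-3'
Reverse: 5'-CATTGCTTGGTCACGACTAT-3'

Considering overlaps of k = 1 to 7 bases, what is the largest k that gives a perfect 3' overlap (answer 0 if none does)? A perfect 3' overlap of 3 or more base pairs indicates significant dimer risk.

Last 7 bases (5'→3') — forward …TCCATAT, reverse …CGACTAT.
Reverse complement of the reverse primer's last 7 bases: ATAGTCG; its first k bases are the reverse complement of the reverse primer's last k bases, so a perfect k-base overlap needs the forward primer's last k bases to equal them.
Comparing (forward last k vs required): k=1: T vs A ✗; k=2: AT vs AT ✓; k=3: TAT vs ATA ✗; k=4: ATAT vs ATAG ✗; k=5: CATAT vs ATAGT ✗; k=6: CCATAT vs ATAGTC ✗; k=7: TCCATAT vs ATAGTCG ✗.
Only k = 2 is perfect, so the longest perfect 3' overlap is 2.

Longest perfect overlap: 2 complementary base pairs; below the dimer-risk threshold (threshold 3).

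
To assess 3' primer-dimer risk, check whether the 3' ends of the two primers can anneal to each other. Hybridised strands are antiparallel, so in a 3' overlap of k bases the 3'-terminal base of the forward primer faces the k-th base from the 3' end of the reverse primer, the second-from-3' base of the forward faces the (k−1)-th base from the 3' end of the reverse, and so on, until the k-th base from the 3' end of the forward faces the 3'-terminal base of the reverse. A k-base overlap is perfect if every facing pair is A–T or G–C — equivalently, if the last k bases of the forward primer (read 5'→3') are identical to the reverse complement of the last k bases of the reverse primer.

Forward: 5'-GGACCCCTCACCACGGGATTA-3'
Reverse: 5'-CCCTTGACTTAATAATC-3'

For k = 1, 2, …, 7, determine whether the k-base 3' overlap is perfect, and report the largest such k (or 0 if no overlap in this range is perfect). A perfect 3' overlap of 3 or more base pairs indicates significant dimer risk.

Last 7 bases (5'→3') — forward …GGGATTA, reverse …AATAATC.
Reverse complement of the reverse primer's last 7 bases: GATTATT; its first k bases are the reverse complement of the reverse primer's last k bases, so a perfect k-base overlap needs the forward primer's last k bases to equal them.
Comparing (forward last k vs required): k=1: A vs G ✗; k=2: TA vs GA ✗; k=3: TTA vs GAT ✗; k=4: ATTA vs GATT ✗; k=5: GATTA vs GATTA ✓; k=6: GGATTA vs GATTAT ✗; k=7: GGGATTA vs GATTATT ✗.
Only k = 5 is perfect, so the longest perfect 3' overlap is 5.

Longest perfect overlap: 5 complementary base pairs; significant dimer risk (threshold 3).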